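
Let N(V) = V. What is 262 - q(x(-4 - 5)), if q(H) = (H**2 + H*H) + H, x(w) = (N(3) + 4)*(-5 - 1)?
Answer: -3224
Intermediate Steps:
x(w) = -42 (x(w) = (3 + 4)*(-5 - 1) = 7*(-6) = -42)
q(H) = H + 2*H**2 (q(H) = (H**2 + H**2) + H = 2*H**2 + H = H + 2*H**2)
262 - q(x(-4 - 5)) = 262 - (-42)*(1 + 2*(-42)) = 262 - (-42)*(1 - 84) = 262 - (-42)*(-83) = 262 - 1*3486 = 262 - 3486 = -3224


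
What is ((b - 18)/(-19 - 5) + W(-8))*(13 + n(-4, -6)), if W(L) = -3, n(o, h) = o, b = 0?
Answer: -81/4 ≈ -20.250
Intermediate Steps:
((b - 18)/(-19 - 5) + W(-8))*(13 + n(-4, -6)) = ((0 - 18)/(-19 - 5) - 3)*(13 - 4) = (-18/(-24) - 3)*9 = (-18*(-1/24) - 3)*9 = (3/4 - 3)*9 = -9/4*9 = -81/4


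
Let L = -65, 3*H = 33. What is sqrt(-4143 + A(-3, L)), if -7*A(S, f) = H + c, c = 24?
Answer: 2*I*sqrt(1037) ≈ 64.405*I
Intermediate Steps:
H = 11 (H = (1/3)*33 = 11)
A(S, f) = -5 (A(S, f) = -(11 + 24)/7 = -1/7*35 = -5)
sqrt(-4143 + A(-3, L)) = sqrt(-4143 - 5) = sqrt(-4148) = 2*I*sqrt(1037)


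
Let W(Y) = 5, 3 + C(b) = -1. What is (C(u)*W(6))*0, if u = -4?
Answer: 0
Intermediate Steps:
C(b) = -4 (C(b) = -3 - 1 = -4)
(C(u)*W(6))*0 = -4*5*0 = -20*0 = 0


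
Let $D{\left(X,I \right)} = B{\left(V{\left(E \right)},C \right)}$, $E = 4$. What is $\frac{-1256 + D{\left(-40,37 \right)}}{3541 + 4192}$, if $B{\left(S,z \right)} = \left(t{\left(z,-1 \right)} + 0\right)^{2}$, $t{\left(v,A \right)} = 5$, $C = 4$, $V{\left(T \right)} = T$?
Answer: $- \frac{1231}{7733} \approx -0.15919$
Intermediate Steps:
$B{\left(S,z \right)} = 25$ ($B{\left(S,z \right)} = \left(5 + 0\right)^{2} = 5^{2} = 25$)
$D{\left(X,I \right)} = 25$
$\frac{-1256 + D{\left(-40,37 \right)}}{3541 + 4192} = \frac{-1256 + 25}{3541 + 4192} = - \frac{1231}{7733}$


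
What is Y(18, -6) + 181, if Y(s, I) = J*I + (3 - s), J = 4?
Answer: 142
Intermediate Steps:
Y(s, I) = 3 - s + 4*I (Y(s, I) = 4*I + (3 - s) = 3 - s + 4*I)
Y(18, -6) + 181 = (3 - 1*18 + 4*(-6)) + 181 = (3 - 18 - 24) + 181 = -39 + 181 = 142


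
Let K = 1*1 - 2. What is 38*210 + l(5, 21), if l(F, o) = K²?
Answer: 7981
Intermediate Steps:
K = -1 (K = 1 - 2 = -1)
l(F, o) = 1 (l(F, o) = (-1)² = 1)
38*210 + l(5, 21) = 38*210 + 1 = 7980 + 1 = 7981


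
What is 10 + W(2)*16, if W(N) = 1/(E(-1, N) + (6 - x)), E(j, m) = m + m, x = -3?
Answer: 146/13 ≈ 11.231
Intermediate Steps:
E(j, m) = 2*m
W(N) = 1/(9 + 2*N) (W(N) = 1/(2*N + (6 - 1*(-3))) = 1/(2*N + (6 + 3)) = 1/(2*N + 9) = 1/(9 + 2*N))
10 + W(2)*16 = 10 + 16/(9 + 2*2) = 10 + 16/(9 + 4) = 10 + 16/13 = 146/13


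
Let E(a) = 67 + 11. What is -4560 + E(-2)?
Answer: -4482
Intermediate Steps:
E(a) = 78
-4560 + E(-2) = -4560 + 78 = -4482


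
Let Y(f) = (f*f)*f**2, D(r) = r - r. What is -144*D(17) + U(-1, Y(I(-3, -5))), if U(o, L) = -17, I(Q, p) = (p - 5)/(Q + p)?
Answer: -17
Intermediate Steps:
I(Q, p) = (-5 + p)/(Q + p)
D(r) = 0
Y(f) = f**4 (Y(f) = f**2*f**2 = f**4)
-144*D(17) + U(-1, Y(I(-3, -5))) = -144*0 - 17 = 0 - 17 = -17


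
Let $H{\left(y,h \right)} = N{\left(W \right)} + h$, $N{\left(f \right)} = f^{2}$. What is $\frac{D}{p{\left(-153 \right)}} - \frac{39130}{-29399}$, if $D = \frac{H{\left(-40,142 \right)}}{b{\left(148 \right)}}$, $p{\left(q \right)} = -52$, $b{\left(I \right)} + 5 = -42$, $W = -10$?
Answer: $\frac{51374139}{35925578} \approx 1.43$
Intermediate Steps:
$b{\left(I \right)} = -47$ ($b{\left(I \right)} = -5 - 42 = -47$)
$H{\left(y,h \right)} = 100 + h$ ($H{\left(y,h \right)} = \left(-10\right)^{2} + h = 100 + h$)
$D = - \frac{242}{47}$ ($D = \frac{100 + 142}{-47} = 242 \left(- \frac{1}{47}\right) = - \frac{242}{47} \approx -5.1489$)
$\frac{D}{p{\left(-153 \right)}} - \frac{39130}{-29399} = - \frac{242}{47 \left(-52\right)} - \frac{39130}{-29399} = \left(- \frac{242}{47}\right) \left(- \frac{1}{52}\right) - - \frac{39130}{29399} = \frac{121}{1222} + \frac{39130}{29399} = \frac{51374139}{35925578}$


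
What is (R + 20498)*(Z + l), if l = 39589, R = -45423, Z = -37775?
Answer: -45213950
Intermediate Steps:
(R + 20498)*(Z + l) = (-45423 + 20498)*(-37775 + 39589) = -24925*1814 = -45213950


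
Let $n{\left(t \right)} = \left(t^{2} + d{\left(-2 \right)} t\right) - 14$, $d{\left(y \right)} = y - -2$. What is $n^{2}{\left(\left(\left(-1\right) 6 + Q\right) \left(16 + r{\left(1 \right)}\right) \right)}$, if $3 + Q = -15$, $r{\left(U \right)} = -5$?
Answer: $4855581124$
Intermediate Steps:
$d{\left(y \right)} = 2 + y$ ($d{\left(y \right)} = y + 2 = 2 + y$)
$Q = -18$ ($Q = -3 - 15 = -18$)
$n{\left(t \right)} = -14 + t^{2}$ ($n{\left(t \right)} = \left(t^{2} + \left(2 - 2\right) t\right) - 14 = \left(t^{2} + 0 t\right) - 14 = \left(t^{2} + 0\right) - 14 = t^{2} - 14 = -14 + t^{2}$)
$n^{2}{\left(\left(\left(-1\right) 6 + Q\right) \left(16 + r{\left(1 \right)}\right) \right)} = \left(-14 + \left(\left(\left(-1\right) 6 - 18\right) \left(16 - 5\right)\right)^{2}\right)^{2} = \left(-14 + \left(\left(-6 - 18\right) 11\right)^{2}\right)^{2} = \left(-14 + \left(\left(-24\right) 11\right)^{2}\right)^{2} = \left(-14 + \left(-264\right)^{2}\right)^{2} = \left(-14 + 69696\right)^{2} = 69682^{2} = 4855581124$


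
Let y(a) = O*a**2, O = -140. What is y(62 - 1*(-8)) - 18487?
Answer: -704487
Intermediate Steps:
y(a) = -140*a**2
y(62 - 1*(-8)) - 18487 = -140*(62 - 1*(-8))**2 - 18487 = -140*(62 + 8)**2 - 18487 = -140*70**2 - 18487 = -140*4900 - 18487 = -686000 - 18487 = -704487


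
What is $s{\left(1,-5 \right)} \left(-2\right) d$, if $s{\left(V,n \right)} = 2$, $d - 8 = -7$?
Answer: $-4$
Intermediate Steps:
$d = 1$ ($d = 8 - 7 = 1$)
$s{\left(1,-5 \right)} \left(-2\right) d = 2 \left(-2\right) 1 = \left(-4\right) 1 = -4$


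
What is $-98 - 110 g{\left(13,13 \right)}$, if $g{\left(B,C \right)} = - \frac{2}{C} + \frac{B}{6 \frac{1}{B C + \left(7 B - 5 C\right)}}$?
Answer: $- \frac{605229}{13} \approx -46556.0$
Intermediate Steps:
$g{\left(B,C \right)} = - \frac{2}{C} + B \left(- \frac{5 C}{6} + \frac{7 B}{6} + \frac{B C}{6}\right)$ ($g{\left(B,C \right)} = - \frac{2}{C} + \frac{B}{6 \frac{1}{B C + \left(- 5 C + 7 B\right)}} = - \frac{2}{C} + \frac{B}{6 \frac{1}{- 5 C + 7 B + B C}} = - \frac{2}{C} + B \left(- \frac{5 C}{6} + \frac{7 B}{6} + \frac{B C}{6}\right)$)
$-98 - 110 g{\left(13,13 \right)} = -98 - 110 \frac{-12 + 13 \cdot 13 \left(\left(-5\right) 13 + 7 \cdot 13 + 13 \cdot 13\right)}{6 \cdot 13} = -98 - 110 \cdot \frac{1}{6} \cdot \frac{1}{13} \left(-12 + 13 \cdot 13 \left(-65 + 91 + 169\right)\right) = -98 - 110 \cdot \frac{1}{6} \cdot \frac{1}{13} \left(-12 + 13 \cdot 13 \cdot 195\right) = -98 - 110 \cdot \frac{1}{6} \cdot \frac{1}{13} \left(-12 + 32955\right) = -98 - 110 \cdot \frac{1}{6} \cdot \frac{1}{13} \cdot 32943 = -98 - \frac{603955}{13} = - \frac{605229}{13}$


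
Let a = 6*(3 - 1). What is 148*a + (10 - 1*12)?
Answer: 1774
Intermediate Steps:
a = 12 (a = 6*2 = 12)
148*a + (10 - 1*12) = 148*12 + (10 - 1*12) = 1776 + (10 - 12) = 1776 - 2 = 1774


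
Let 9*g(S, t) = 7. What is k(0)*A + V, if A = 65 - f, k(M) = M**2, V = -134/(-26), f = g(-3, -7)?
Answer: 67/13 ≈ 5.1538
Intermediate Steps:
g(S, t) = 7/9 (g(S, t) = (1/9)*7 = 7/9)
f = 7/9 ≈ 0.77778
V = 67/13 (V = -134*(-1/26) = 67/13 ≈ 5.1538)
A = 578/9 (A = 65 - 1*7/9 = 65 - 7/9 = 578/9 ≈ 64.222)
k(0)*A + V = 0**2*(578/9) + 67/13 = 0*(578/9) + 67/13 = 0 + 67/13 = 67/13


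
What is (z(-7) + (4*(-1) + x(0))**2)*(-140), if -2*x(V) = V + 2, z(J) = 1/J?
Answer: -3480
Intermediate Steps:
x(V) = -1 - V/2 (x(V) = -(V + 2)/2 = -(2 + V)/2 = -1 - V/2)
(z(-7) + (4*(-1) + x(0))**2)*(-140) = (1/(-7) + (4*(-1) + (-1 - 1/2*0))**2)*(-140) = (-1/7 + (-4 + (-1 + 0))**2)*(-140) = (-1/7 + (-4 - 1)**2)*(-140) = (-1/7 + (-5)**2)*(-140) = (-1/7 + 25)*(-140) = (174/7)*(-140) = -3480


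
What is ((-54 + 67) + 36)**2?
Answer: 2401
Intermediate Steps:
((-54 + 67) + 36)**2 = (13 + 36)**2 = 49**2 = 2401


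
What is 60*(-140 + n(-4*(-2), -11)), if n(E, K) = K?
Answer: -9060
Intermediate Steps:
60*(-140 + n(-4*(-2), -11)) = 60*(-140 - 11) = 60*(-151) = -9060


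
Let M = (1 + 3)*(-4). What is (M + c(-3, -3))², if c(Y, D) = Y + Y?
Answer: 484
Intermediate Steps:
M = -16 (M = 4*(-4) = -16)
c(Y, D) = 2*Y
(M + c(-3, -3))² = (-16 + 2*(-3))² = (-16 - 6)² = (-22)² = 484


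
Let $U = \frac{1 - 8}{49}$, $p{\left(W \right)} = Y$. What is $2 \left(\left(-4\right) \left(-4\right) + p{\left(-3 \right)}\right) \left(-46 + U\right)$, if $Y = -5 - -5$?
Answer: $- \frac{10336}{7} \approx -1476.6$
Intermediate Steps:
$Y = 0$ ($Y = -5 + 5 = 0$)
$p{\left(W \right)} = 0$
$U = - \frac{1}{7}$ ($U = \left(1 - 8\right) \frac{1}{49} = \left(-7\right) \frac{1}{49} = - \frac{1}{7} \approx -0.14286$)
$2 \left(\left(-4\right) \left(-4\right) + p{\left(-3 \right)}\right) \left(-46 + U\right) = 2 \left(\left(-4\right) \left(-4\right) + 0\right) \left(-46 - \frac{1}{7}\right) = 2 \left(16 + 0\right) \left(- \frac{323}{7}\right) = 2 \cdot 16 \left(- \frac{323}{7}\right) = 32 \left(- \frac{323}{7}\right) = - \frac{10336}{7}$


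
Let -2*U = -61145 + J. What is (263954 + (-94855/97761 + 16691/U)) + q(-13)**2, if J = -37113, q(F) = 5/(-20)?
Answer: 20283871727792681/76846402704 ≈ 2.6395e+5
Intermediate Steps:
q(F) = -1/4 (q(F) = 5*(-1/20) = -1/4)
U = 49129 (U = -(-61145 - 37113)/2 = -1/2*(-98258) = 49129)
(263954 + (-94855/97761 + 16691/U)) + q(-13)**2 = (263954 + (-94855/97761 + 16691/49129)) + (-1/4)**2 = (263954 + (-94855*1/97761 + 16691*(1/49129))) + 1/16 = (263954 + (-94855/97761 + 16691/49129)) + 1/16 = (263954 - 3028402444/4802900169) + 1/16 = 1267741682805782/4802900169 + 1/16 = 20283871727792681/76846402704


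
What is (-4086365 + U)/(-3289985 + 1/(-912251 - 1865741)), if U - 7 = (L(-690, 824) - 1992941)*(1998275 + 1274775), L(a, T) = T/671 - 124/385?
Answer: 1105370784994852862336/557512672617381 ≈ 1.9827e+6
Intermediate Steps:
L(a, T) = -124/385 + T/671 (L(a, T) = T*(1/671) - 124*1/385 = T/671 - 124/385 = -124/385 + T/671)
U = -2785317829463601/427 (U = 7 + ((-124/385 + (1/671)*824) - 1992941)*(1998275 + 1274775) = 7 + ((-124/385 + 824/671) - 1992941)*3273050 = 7 + (21276/23485 - 1992941)*3273050 = 7 - 46804198109/23485*3273050 = 7 - 2785317829466590/427 = -2785317829463601/427 ≈ -6.5230e+12)
(-4086365 + U)/(-3289985 + 1/(-912251 - 1865741)) = (-4086365 - 2785317829463601/427)/(-3289985 + 1/(-912251 - 1865741)) = -2785319574341456/(427*(-3289985 + 1/(-2777992))) = -2785319574341456/(427*(-3289985 - 1/2777992)) = -2785319574341456/(427*(-9139552010121/2777992)) = -2785319574341456/427*(-2777992/9139552010121) = 1105370784994852862336/557512672617381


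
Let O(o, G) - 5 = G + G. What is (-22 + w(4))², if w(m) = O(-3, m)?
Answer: 81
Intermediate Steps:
O(o, G) = 5 + 2*G (O(o, G) = 5 + (G + G) = 5 + 2*G)
w(m) = 5 + 2*m
(-22 + w(4))² = (-22 + (5 + 2*4))² = (-22 + (5 + 8))² = (-22 + 13)² = (-9)² = 81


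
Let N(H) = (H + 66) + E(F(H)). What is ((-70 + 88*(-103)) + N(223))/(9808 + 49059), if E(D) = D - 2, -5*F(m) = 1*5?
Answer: -8848/58867 ≈ -0.15030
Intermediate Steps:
F(m) = -1 (F(m) = -5/5 = -⅕*5 = -1)
E(D) = -2 + D
N(H) = 63 + H (N(H) = (H + 66) + (-2 - 1) = (66 + H) - 3 = 63 + H)
((-70 + 88*(-103)) + N(223))/(9808 + 49059) = ((-70 + 88*(-103)) + (63 + 223))/(9808 + 49059) = ((-70 - 9064) + 286)/58867 = (-9134 + 286)*(1/58867) = -8848*1/58867 = -8848/58867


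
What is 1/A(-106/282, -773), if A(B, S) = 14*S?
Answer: -1/10822 ≈ -9.2404e-5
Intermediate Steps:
1/A(-106/282, -773) = 1/(14*(-773)) = 1/(-10822) = -1/10822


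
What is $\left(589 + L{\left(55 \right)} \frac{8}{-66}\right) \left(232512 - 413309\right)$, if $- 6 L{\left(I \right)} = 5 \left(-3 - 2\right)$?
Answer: $- \frac{10533414017}{99} \approx -1.064 \cdot 10^{8}$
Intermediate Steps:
$L{\left(I \right)} = \frac{25}{6}$ ($L{\left(I \right)} = - \frac{5 \left(-3 - 2\right)}{6} = - \frac{5 \left(-5\right)}{6} = \left(- \frac{1}{6}\right) \left(-25\right) = \frac{25}{6}$)
$\left(589 + L{\left(55 \right)} \frac{8}{-66}\right) \left(232512 - 413309\right) = \left(589 + \frac{25 \frac{8}{-66}}{6}\right) \left(232512 - 413309\right) = \left(589 + \frac{25 \cdot 8 \left(- \frac{1}{66}\right)}{6}\right) \left(-180797\right) = \left(589 + \frac{25}{6} \left(- \frac{4}{33}\right)\right) \left(-180797\right) = \left(589 - \frac{50}{99}\right) \left(-180797\right) = \frac{58261}{99} \left(-180797\right) = - \frac{10533414017}{99}$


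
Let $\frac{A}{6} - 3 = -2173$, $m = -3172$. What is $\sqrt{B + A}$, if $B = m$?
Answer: $8 i \sqrt{253} \approx 127.25 i$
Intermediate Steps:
$B = -3172$
$A = -13020$ ($A = 18 + 6 \left(-2173\right) = 18 - 13038 = -13020$)
$\sqrt{B + A} = \sqrt{-3172 - 13020} = \sqrt{-16192} = 8 i \sqrt{253}$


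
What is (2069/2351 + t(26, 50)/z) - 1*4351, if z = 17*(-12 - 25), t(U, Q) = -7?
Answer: -6432849571/1478779 ≈ -4350.1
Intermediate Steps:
z = -629 (z = 17*(-37) = -629)
(2069/2351 + t(26, 50)/z) - 1*4351 = (2069/2351 - 7/(-629)) - 1*4351 = (2069*(1/2351) - 7*(-1/629)) - 4351 = (2069/2351 + 7/629) - 4351 = 1317858/1478779 - 4351 = -6432849571/1478779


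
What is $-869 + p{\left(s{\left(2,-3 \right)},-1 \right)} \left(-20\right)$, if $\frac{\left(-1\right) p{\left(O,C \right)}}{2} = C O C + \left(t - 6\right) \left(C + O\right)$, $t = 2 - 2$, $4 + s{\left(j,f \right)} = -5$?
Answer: $1171$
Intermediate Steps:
$s{\left(j,f \right)} = -9$ ($s{\left(j,f \right)} = -4 - 5 = -9$)
$t = 0$
$p{\left(O,C \right)} = 12 C + 12 O - 2 O C^{2}$ ($p{\left(O,C \right)} = - 2 \left(C O C + \left(0 - 6\right) \left(C + O\right)\right) = - 2 \left(O C^{2} - 6 \left(C + O\right)\right) = - 2 \left(O C^{2} - \left(6 C + 6 O\right)\right) = - 2 \left(- 6 C - 6 O + O C^{2}\right) = 12 C + 12 O - 2 O C^{2}$)
$-869 + p{\left(s{\left(2,-3 \right)},-1 \right)} \left(-20\right) = -869 + \left(12 \left(-1\right) + 12 \left(-9\right) - - 18 \left(-1\right)^{2}\right) \left(-20\right) = -869 + \left(-12 - 108 - \left(-18\right) 1\right) \left(-20\right) = -869 + \left(-12 - 108 + 18\right) \left(-20\right) = -869 - -2040 = -869 + 2040 = 1171$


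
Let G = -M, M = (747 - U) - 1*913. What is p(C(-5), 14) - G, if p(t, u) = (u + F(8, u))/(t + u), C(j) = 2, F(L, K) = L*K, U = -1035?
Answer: 7015/8 ≈ 876.88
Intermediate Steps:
F(L, K) = K*L
M = 869 (M = (747 - 1*(-1035)) - 1*913 = (747 + 1035) - 913 = 1782 - 913 = 869)
G = -869 (G = -1*869 = -869)
p(t, u) = 9*u/(t + u) (p(t, u) = (u + u*8)/(t + u) = (u + 8*u)/(t + u) = (9*u)/(t + u) = 9*u/(t + u))
p(C(-5), 14) - G = 9*14/(2 + 14) - 1*(-869) = 9*14/16 + 869 = 9*14*(1/16) + 869 = 63/8 + 869 = 7015/8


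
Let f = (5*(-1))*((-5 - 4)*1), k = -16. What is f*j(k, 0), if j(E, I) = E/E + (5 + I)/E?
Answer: 495/16 ≈ 30.938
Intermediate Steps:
j(E, I) = 1 + (5 + I)/E
f = 45 (f = -(-45) = -5*(-9) = 45)
f*j(k, 0) = 45*((5 - 16 + 0)/(-16)) = 45*(-1/16*(-11)) = 45*(11/16) = 495/16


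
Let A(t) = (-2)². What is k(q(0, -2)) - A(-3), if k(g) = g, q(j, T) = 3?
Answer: -1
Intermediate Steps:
A(t) = 4
k(q(0, -2)) - A(-3) = 3 - 1*4 = 3 - 4 = -1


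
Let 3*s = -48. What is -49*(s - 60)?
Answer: 3724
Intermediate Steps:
s = -16 (s = (⅓)*(-48) = -16)
-49*(s - 60) = -49*(-16 - 60) = -49*(-76) = 3724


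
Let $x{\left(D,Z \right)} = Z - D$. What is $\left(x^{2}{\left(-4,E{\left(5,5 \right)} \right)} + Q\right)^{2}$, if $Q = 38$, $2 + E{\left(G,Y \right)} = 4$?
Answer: $5476$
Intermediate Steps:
$E{\left(G,Y \right)} = 2$ ($E{\left(G,Y \right)} = -2 + 4 = 2$)
$\left(x^{2}{\left(-4,E{\left(5,5 \right)} \right)} + Q\right)^{2} = \left(\left(2 - -4\right)^{2} + 38\right)^{2} = \left(\left(2 + 4\right)^{2} + 38\right)^{2} = \left(6^{2} + 38\right)^{2} = \left(36 + 38\right)^{2} = 74^{2} = 5476$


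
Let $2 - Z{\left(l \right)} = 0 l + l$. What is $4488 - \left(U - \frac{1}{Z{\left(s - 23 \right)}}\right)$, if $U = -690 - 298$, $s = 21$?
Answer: $\frac{21905}{4} \approx 5476.3$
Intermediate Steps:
$U = -988$
$Z{\left(l \right)} = 2 - l$ ($Z{\left(l \right)} = 2 - \left(0 l + l\right) = 2 - \left(0 + l\right) = 2 - l$)
$4488 - \left(U - \frac{1}{Z{\left(s - 23 \right)}}\right) = 4488 + \left(\frac{1}{2 - \left(21 - 23\right)} - -988\right) = 4488 + \left(\frac{1}{2 - -2} + 988\right) = 4488 + \left(\frac{1}{2 + 2} + 988\right) = 4488 + \left(\frac{1}{4} + 988\right) = 4488 + \frac{3953}{4} = \frac{21905}{4}$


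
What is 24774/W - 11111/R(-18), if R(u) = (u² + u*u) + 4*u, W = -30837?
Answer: -118966577/5920704 ≈ -20.093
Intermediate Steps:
R(u) = 2*u² + 4*u (R(u) = (u² + u²) + 4*u = 2*u² + 4*u)
24774/W - 11111/R(-18) = 24774/(-30837) - 11111*(-1/(36*(2 - 18))) = 24774*(-1/30837) - 11111/(2*(-18)*(-16)) = -8258/10279 - 11111/576 = -118966577/5920704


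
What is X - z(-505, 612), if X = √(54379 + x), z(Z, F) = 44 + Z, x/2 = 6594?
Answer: 461 + √67567 ≈ 720.94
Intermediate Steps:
x = 13188 (x = 2*6594 = 13188)
X = √67567 (X = √(54379 + 13188) = √67567 ≈ 259.94)
X - z(-505, 612) = √67567 - (44 - 505) = √67567 - 1*(-461) = √67567 + 461 = 461 + √67567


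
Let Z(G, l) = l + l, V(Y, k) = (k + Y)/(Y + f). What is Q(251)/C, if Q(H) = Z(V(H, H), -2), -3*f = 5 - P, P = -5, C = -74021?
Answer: 4/74021 ≈ 5.4039e-5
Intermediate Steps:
f = -10/3 (f = -(5 - 1*(-5))/3 = -(5 + 5)/3 = -⅓*10 = -10/3 ≈ -3.3333)
V(Y, k) = (Y + k)/(-10/3 + Y) (V(Y, k) = (k + Y)/(Y - 10/3) = (Y + k)/(-10/3 + Y))
Z(G, l) = 2*l
Q(H) = -4 (Q(H) = 2*(-2) = -4)
Q(251)/C = -4/(-74021) = -4*(-1/74021) = 4/74021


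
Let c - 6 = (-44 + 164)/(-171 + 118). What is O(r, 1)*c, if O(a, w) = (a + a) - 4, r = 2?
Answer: 0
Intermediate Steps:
O(a, w) = -4 + 2*a (O(a, w) = 2*a - 4 = -4 + 2*a)
c = 198/53 (c = 6 + (-44 + 164)/(-171 + 118) = 6 + 120/(-53) = 6 + 120*(-1/53) = 6 - 120/53 = 198/53 ≈ 3.7358)
O(r, 1)*c = (-4 + 2*2)*(198/53) = (-4 + 4)*(198/53) = 0*(198/53) = 0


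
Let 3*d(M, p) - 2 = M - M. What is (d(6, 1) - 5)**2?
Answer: 169/9 ≈ 18.778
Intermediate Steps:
d(M, p) = 2/3 (d(M, p) = 2/3 + (M - M)/3 = 2/3 + (1/3)*0 = 2/3 + 0 = 2/3)
(d(6, 1) - 5)**2 = (2/3 - 5)**2 = (-13/3)**2 = 169/9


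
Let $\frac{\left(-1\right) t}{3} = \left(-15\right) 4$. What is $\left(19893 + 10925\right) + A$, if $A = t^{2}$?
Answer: $63218$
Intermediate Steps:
$t = 180$ ($t = - 3 \left(\left(-15\right) 4\right) = \left(-3\right) \left(-60\right) = 180$)
$A = 32400$ ($A = 180^{2} = 32400$)
$\left(19893 + 10925\right) + A = \left(19893 + 10925\right) + 32400 = 30818 + 32400 = 63218$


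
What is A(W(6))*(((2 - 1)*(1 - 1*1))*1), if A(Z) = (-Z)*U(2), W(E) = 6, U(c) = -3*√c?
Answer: 0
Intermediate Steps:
A(Z) = 3*Z*√2 (A(Z) = (-Z)*(-3*√2) = 3*Z*√2)
A(W(6))*(((2 - 1)*(1 - 1*1))*1) = (3*6*√2)*(((2 - 1)*(1 - 1*1))*1) = (18*√2)*((1*(1 - 1))*1) = (18*√2)*((1*0)*1) = (18*√2)*(0*1) = (18*√2)*0 = 0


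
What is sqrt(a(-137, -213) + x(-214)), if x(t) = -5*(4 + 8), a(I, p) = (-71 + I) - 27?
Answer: I*sqrt(295) ≈ 17.176*I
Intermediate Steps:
a(I, p) = -98 + I
x(t) = -60 (x(t) = -5*12 = -60)
sqrt(a(-137, -213) + x(-214)) = sqrt((-98 - 137) - 60) = sqrt(-235 - 60) = sqrt(-295) = I*sqrt(295)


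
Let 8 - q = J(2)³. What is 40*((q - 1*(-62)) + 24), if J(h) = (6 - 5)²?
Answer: 3720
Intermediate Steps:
J(h) = 1 (J(h) = 1² = 1)
q = 7 (q = 8 - 1*1³ = 8 - 1*1 = 8 - 1 = 7)
40*((q - 1*(-62)) + 24) = 40*((7 - 1*(-62)) + 24) = 40*((7 + 62) + 24) = 40*(69 + 24) = 40*93 = 3720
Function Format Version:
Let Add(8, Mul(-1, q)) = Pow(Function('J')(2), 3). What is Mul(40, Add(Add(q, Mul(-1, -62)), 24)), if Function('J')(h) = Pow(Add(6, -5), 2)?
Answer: 3720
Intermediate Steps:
Function('J')(h) = 1 (Function('J')(h) = Pow(1, 2) = 1)
q = 7 (q = Add(8, Mul(-1, Pow(1, 3))) = Add(8, Mul(-1, 1)) = Add(8, -1) = 7)
Mul(40, Add(Add(q, Mul(-1, -62)), 24)) = Mul(40, Add(Add(7, Mul(-1, -62)), 24)) = Mul(40, Add(Add(7, 62), 24)) = Mul(40, Add(69, 24)) = Mul(40, 93) = 3720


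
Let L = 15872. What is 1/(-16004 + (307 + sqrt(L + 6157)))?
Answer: -15697/246373780 - sqrt(22029)/246373780 ≈ -6.4315e-5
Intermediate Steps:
1/(-16004 + (307 + sqrt(L + 6157))) = 1/(-16004 + (307 + sqrt(15872 + 6157))) = 1/(-16004 + (307 + sqrt(22029))) = 1/(-15697 + sqrt(22029))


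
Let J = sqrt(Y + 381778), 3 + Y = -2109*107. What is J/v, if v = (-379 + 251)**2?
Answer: sqrt(9757)/4096 ≈ 0.024116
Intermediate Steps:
Y = -225666 (Y = -3 - 2109*107 = -3 - 225663 = -225666)
v = 16384 (v = (-128)**2 = 16384)
J = 4*sqrt(9757) (J = sqrt(-225666 + 381778) = sqrt(156112) = 4*sqrt(9757) ≈ 395.11)
J/v = (4*sqrt(9757))/16384 = (4*sqrt(9757))*(1/16384) = sqrt(9757)/4096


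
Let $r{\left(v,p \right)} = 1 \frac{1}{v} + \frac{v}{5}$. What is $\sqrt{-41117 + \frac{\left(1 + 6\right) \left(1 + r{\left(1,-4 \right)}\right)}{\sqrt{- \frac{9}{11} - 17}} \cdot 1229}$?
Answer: $\frac{\sqrt{-4111700 - 135190 i \sqrt{11}}}{10} \approx 11.04 - 203.07 i$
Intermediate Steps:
$r{\left(v,p \right)} = \frac{1}{v} + \frac{v}{5}$ ($r{\left(v,p \right)} = \frac{1}{v} + v \frac{1}{5} = \frac{1}{v} + \frac{v}{5}$)
$\sqrt{-41117 + \frac{\left(1 + 6\right) \left(1 + r{\left(1,-4 \right)}\right)}{\sqrt{- \frac{9}{11} - 17}} \cdot 1229} = \sqrt{-41117 + \frac{\left(1 + 6\right) \left(1 + \left(1^{-1} + \frac{1}{5} \cdot 1\right)\right)}{\sqrt{- \frac{9}{11} - 17}} \cdot 1229} = \sqrt{-41117 + \frac{7 \left(1 + \left(1 + \frac{1}{5}\right)\right)}{\sqrt{\left(-9\right) \frac{1}{11} - 17}} \cdot 1229} = \sqrt{-41117 + \frac{7 \left(1 + \frac{6}{5}\right)}{\sqrt{- \frac{9}{11} - 17}} \cdot 1229} = \sqrt{-41117 + \frac{7 \cdot \frac{11}{5}}{\sqrt{- \frac{196}{11}}} \cdot 1229} = \sqrt{-41117 + \frac{77}{5 \frac{14 i \sqrt{11}}{11}} \cdot 1229} = \sqrt{-41117 + \frac{77 \left(- \frac{i \sqrt{11}}{14}\right)}{5} \cdot 1229} = \sqrt{-41117 + - \frac{11 i \sqrt{11}}{10} \cdot 1229} = \sqrt{-41117 - \frac{13519 i \sqrt{11}}{10}}$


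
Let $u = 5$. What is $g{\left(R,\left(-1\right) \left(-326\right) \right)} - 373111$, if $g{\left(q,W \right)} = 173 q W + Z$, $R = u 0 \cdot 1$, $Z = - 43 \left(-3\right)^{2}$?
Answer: $-373498$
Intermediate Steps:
$Z = -387$ ($Z = \left(-43\right) 9 = -387$)
$R = 0$ ($R = 5 \cdot 0 \cdot 1 = 0 \cdot 1 = 0$)
$g{\left(q,W \right)} = -387 + 173 W q$ ($g{\left(q,W \right)} = 173 q W - 387 = 173 W q - 387 = -387 + 173 W q$)
$g{\left(R,\left(-1\right) \left(-326\right) \right)} - 373111 = \left(-387 + 173 \left(\left(-1\right) \left(-326\right)\right) 0\right) - 373111 = \left(-387 + 173 \cdot 326 \cdot 0\right) - 373111 = \left(-387 + 0\right) - 373111 = -387 - 373111 = -373498$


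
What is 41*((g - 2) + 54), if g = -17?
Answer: 1435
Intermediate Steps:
41*((g - 2) + 54) = 41*((-17 - 2) + 54) = 41*(-19 + 54) = 41*35 = 1435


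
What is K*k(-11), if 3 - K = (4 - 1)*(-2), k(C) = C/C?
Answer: 9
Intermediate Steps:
k(C) = 1
K = 9 (K = 3 - (4 - 1)*(-2) = 3 - 3*(-2) = 3 - 1*(-6) = 3 + 6 = 9)
K*k(-11) = 9*1 = 9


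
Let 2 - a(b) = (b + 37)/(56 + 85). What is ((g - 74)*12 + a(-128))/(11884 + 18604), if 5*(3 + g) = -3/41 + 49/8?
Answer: -10484771/352502256 ≈ -0.029744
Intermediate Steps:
g = -587/328 (g = -3 + (-3/41 + 49/8)/5 = -3 + (1/5)*(1985/328) = -3 + 397/328 = -587/328 ≈ -1.7896)
a(b) = 245/141 - b/141 (a(b) = 2 - (b + 37)/(56 + 85) = 2 - (37 + b)/141 = 2 - (37/141 + b/141) = 2 + (-37/141 - b/141) = 245/141 - b/141)
((g - 74)*12 + a(-128))/(11884 + 18604) = ((-587/328 - 74)*12 + (245/141 - 1/141*(-128)))/(11884 + 18604) = (-24859/328*12 + (245/141 + 128/141))/30488 = (-74577/82 + 373/141)*(1/30488) = -10484771/11562*1/30488 = -10484771/352502256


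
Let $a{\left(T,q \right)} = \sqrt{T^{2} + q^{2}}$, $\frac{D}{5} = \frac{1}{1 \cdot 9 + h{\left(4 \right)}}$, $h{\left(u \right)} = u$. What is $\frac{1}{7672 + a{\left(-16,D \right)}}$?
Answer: $\frac{1296568}{9947226407} - \frac{13 \sqrt{43289}}{9947226407} \approx 0.00013007$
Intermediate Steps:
$D = \frac{5}{13}$ ($D = \frac{5}{1 \cdot 9 + 4} = \frac{5}{9 + 4} = \frac{5}{13} \approx 0.38462$)
$\frac{1}{7672 + a{\left(-16,D \right)}} = \frac{1}{7672 + \sqrt{\left(-16\right)^{2} + \left(\frac{5}{13}\right)^{2}}} = \frac{1}{7672 + \sqrt{256 + \frac{25}{169}}} = \frac{1}{7672 + \sqrt{\frac{43289}{169}}} = \frac{1}{7672 + \frac{\sqrt{43289}}{13}}$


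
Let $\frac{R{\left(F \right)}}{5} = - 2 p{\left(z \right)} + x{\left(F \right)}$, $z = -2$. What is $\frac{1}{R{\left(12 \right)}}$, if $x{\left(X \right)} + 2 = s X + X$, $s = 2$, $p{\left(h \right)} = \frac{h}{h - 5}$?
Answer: $\frac{7}{1170} \approx 0.0059829$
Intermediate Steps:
$p{\left(h \right)} = \frac{h}{-5 + h}$
$x{\left(X \right)} = -2 + 3 X$ ($x{\left(X \right)} = -2 + \left(2 X + X\right) = -2 + 3 X$)
$R{\left(F \right)} = - \frac{90}{7} + 15 F$ ($R{\left(F \right)} = 5 \left(- 2 \left(- \frac{2}{-5 - 2}\right) + \left(-2 + 3 F\right)\right) = 5 \left(- 2 \left(- \frac{2}{-7}\right) + \left(-2 + 3 F\right)\right) = 5 \left(- 2 \left(\left(-2\right) \left(- \frac{1}{7}\right)\right) + \left(-2 + 3 F\right)\right) = 5 \left(\left(-2\right) \frac{2}{7} + \left(-2 + 3 F\right)\right) = 5 \left(- \frac{4}{7} + \left(-2 + 3 F\right)\right) = 5 \left(- \frac{18}{7} + 3 F\right) = - \frac{90}{7} + 15 F$)
$\frac{1}{R{\left(12 \right)}} = \frac{1}{- \frac{90}{7} + 15 \cdot 12} = \frac{1}{- \frac{90}{7} + 180} = \frac{1}{\frac{1170}{7}} = \frac{7}{1170}$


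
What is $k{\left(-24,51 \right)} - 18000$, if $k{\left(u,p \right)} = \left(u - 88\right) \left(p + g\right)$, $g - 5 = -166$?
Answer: $-5680$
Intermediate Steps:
$g = -161$ ($g = 5 - 166 = -161$)
$k{\left(u,p \right)} = \left(-161 + p\right) \left(-88 + u\right)$ ($k{\left(u,p \right)} = \left(u - 88\right) \left(p - 161\right) = \left(-88 + u\right) \left(-161 + p\right) = \left(-161 + p\right) \left(-88 + u\right)$)
$k{\left(-24,51 \right)} - 18000 = \left(14168 - -3864 - 4488 + 51 \left(-24\right)\right) - 18000 = \left(14168 + 3864 - 4488 - 1224\right) - 18000 = 12320 - 18000 = -5680$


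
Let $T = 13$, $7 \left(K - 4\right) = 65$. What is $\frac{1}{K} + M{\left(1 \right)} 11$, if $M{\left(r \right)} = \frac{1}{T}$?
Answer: $\frac{1114}{1209} \approx 0.92142$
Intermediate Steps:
$K = \frac{93}{7}$ ($K = 4 + \frac{1}{7} \cdot 65 = 4 + \frac{65}{7} = \frac{93}{7} \approx 13.286$)
$M{\left(r \right)} = \frac{1}{13}$
$\frac{1}{K} + M{\left(1 \right)} 11 = \frac{1}{\frac{93}{7}} + \frac{1}{13} \cdot 11 = \frac{7}{93} + \frac{11}{13} = \frac{1114}{1209}$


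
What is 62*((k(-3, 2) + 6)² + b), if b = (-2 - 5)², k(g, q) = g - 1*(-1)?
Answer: 4030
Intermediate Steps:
k(g, q) = 1 + g (k(g, q) = g + 1 = 1 + g)
b = 49 (b = (-7)² = 49)
62*((k(-3, 2) + 6)² + b) = 62*(((1 - 3) + 6)² + 49) = 62*((-2 + 6)² + 49) = 62*(4² + 49) = 62*(16 + 49) = 62*65 = 4030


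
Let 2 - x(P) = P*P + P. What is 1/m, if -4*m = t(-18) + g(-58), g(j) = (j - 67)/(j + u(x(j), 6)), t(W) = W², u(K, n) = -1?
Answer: -236/19241 ≈ -0.012265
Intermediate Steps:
x(P) = 2 - P - P² (x(P) = 2 - (P*P + P) = 2 - (P² + P) = 2 - (P + P²) = 2 + (-P - P²) = 2 - P - P²)
g(j) = (-67 + j)/(-1 + j) (g(j) = (j - 67)/(j - 1) = (-67 + j)/(-1 + j))
m = -19241/236 (m = -((-18)² + (-67 - 58)/(-1 - 58))/4 = -(324 - 125/(-59))/4 = -(324 - 1/59*(-125))/4 = -(324 + 125/59)/4 = -¼*19241/59 = -19241/236 ≈ -81.530)
1/m = 1/(-19241/236) = -236/19241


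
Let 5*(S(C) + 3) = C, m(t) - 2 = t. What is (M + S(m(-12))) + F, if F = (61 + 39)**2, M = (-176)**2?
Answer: 40971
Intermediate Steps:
m(t) = 2 + t
M = 30976
S(C) = -3 + C/5
F = 10000 (F = 100**2 = 10000)
(M + S(m(-12))) + F = (30976 + (-3 + (2 - 12)/5)) + 10000 = (30976 + (-3 + (1/5)*(-10))) + 10000 = (30976 + (-3 - 2)) + 10000 = (30976 - 5) + 10000 = 30971 + 10000 = 40971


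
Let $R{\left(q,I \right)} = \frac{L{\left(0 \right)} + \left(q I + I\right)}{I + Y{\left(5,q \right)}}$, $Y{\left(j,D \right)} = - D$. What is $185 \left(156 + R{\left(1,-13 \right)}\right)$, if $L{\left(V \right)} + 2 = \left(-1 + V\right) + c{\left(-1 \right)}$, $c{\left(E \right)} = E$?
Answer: $\frac{204795}{7} \approx 29256.0$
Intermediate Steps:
$L{\left(V \right)} = -4 + V$ ($L{\left(V \right)} = -2 + \left(\left(-1 + V\right) - 1\right) = -2 + \left(-2 + V\right) = -4 + V$)
$R{\left(q,I \right)} = \frac{-4 + I + I q}{I - q}$ ($R{\left(q,I \right)} = \frac{\left(-4 + 0\right) + \left(q I + I\right)}{I - q} = \frac{-4 + \left(I q + I\right)}{I - q} = \frac{-4 + \left(I + I q\right)}{I - q} = \frac{-4 + I + I q}{I - q}$)
$185 \left(156 + R{\left(1,-13 \right)}\right) = 185 \left(156 + \frac{-4 - 13 - 13}{-13 - 1}\right) = 185 \left(156 + \frac{1}{-14} \left(-30\right)\right) = 185 \left(156 - - \frac{15}{7}\right) = 185 \left(156 + \frac{15}{7}\right) = 185 \cdot \frac{1107}{7} = \frac{204795}{7}$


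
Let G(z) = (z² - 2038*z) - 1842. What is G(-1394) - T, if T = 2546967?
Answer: 2235399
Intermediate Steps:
G(z) = -1842 + z² - 2038*z
G(-1394) - T = (-1842 + (-1394)² - 2038*(-1394)) - 1*2546967 = (-1842 + 1943236 + 2840972) - 2546967 = 4782366 - 2546967 = 2235399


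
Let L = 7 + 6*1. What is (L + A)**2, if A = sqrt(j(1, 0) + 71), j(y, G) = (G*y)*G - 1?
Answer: (13 + sqrt(70))**2 ≈ 456.53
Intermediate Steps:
j(y, G) = -1 + y*G**2 (j(y, G) = y*G**2 - 1 = -1 + y*G**2)
A = sqrt(70) (A = sqrt((-1 + 1*0**2) + 71) = sqrt((-1 + 1*0) + 71) = sqrt((-1 + 0) + 71) = sqrt(-1 + 71) = sqrt(70) ≈ 8.3666)
L = 13 (L = 7 + 6 = 13)
(L + A)**2 = (13 + sqrt(70))**2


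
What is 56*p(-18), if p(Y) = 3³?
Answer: 1512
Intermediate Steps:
p(Y) = 27
56*p(-18) = 56*27 = 1512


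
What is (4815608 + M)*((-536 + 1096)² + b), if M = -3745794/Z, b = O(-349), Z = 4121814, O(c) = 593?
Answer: 1039404732733897629/686969 ≈ 1.5130e+12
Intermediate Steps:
b = 593
M = -624299/686969 (M = -3745794/4121814 = -3745794*1/4121814 = -624299/686969 ≈ -0.90877)
(4815608 + M)*((-536 + 1096)² + b) = (4815608 - 624299/686969)*((-536 + 1096)² + 593) = 3308172787853*(560² + 593)/686969 = 3308172787853*(313600 + 593)/686969 = (3308172787853/686969)*314193 = 1039404732733897629/686969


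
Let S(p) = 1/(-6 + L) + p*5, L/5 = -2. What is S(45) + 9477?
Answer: 155231/16 ≈ 9701.9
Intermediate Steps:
L = -10 (L = 5*(-2) = -10)
S(p) = -1/16 + 5*p (S(p) = 1/(-6 - 10) + p*5 = 1/(-16) + 5*p = -1/16 + 5*p)
S(45) + 9477 = (-1/16 + 5*45) + 9477 = (-1/16 + 225) + 9477 = 3599/16 + 9477 = 155231/16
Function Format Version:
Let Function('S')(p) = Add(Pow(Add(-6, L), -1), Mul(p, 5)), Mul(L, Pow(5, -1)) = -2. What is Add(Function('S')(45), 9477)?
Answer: Rational(155231, 16) ≈ 9701.9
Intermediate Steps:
L = -10 (L = Mul(5, -2) = -10)
Function('S')(p) = Add(Rational(-1, 16), Mul(5, p)) (Function('S')(p) = Add(Pow(Add(-6, -10), -1), Mul(p, 5)) = Add(Pow(-16, -1), Mul(5, p)) = Add(Rational(-1, 16), Mul(5, p)))
Add(Function('S')(45), 9477) = Add(Add(Rational(-1, 16), Mul(5, 45)), 9477) = Add(Add(Rational(-1, 16), 225), 9477) = Add(Rational(3599, 16), 9477) = Rational(155231, 16)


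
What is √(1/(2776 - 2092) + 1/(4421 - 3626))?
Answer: √2482255/30210 ≈ 0.052152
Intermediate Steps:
√(1/(2776 - 2092) + 1/(4421 - 3626)) = √(1/684 + 1/795) = √(493/181260) = √2482255/30210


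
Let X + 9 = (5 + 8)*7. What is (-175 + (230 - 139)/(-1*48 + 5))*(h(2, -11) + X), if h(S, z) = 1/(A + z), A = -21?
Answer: -14518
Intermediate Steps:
h(S, z) = 1/(-21 + z)
X = 82 (X = -9 + (5 + 8)*7 = -9 + 13*7 = -9 + 91 = 82)
(-175 + (230 - 139)/(-1*48 + 5))*(h(2, -11) + X) = (-175 + (230 - 139)/(-1*48 + 5))*(1/(-21 - 11) + 82) = (-175 + 91/(-48 + 5))*(1/(-32) + 82) = (-175 + 91/(-43))*(-1/32 + 82) = (-175 + 91*(-1/43))*(2623/32) = (-175 - 91/43)*(2623/32) = -7616/43*2623/32 = -14518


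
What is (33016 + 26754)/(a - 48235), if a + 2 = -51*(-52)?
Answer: -11954/9117 ≈ -1.3112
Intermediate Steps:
a = 2650 (a = -2 - 51*(-52) = -2 + 2652 = 2650)
(33016 + 26754)/(a - 48235) = (33016 + 26754)/(2650 - 48235) = 59770/(-45585) = 59770*(-1/45585) = -11954/9117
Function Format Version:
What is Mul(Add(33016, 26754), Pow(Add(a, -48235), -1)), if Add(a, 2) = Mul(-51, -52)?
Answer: Rational(-11954, 9117) ≈ -1.3112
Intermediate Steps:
a = 2650 (a = Add(-2, Mul(-51, -52)) = Add(-2, 2652) = 2650)
Mul(Add(33016, 26754), Pow(Add(a, -48235), -1)) = Mul(Add(33016, 26754), Pow(Add(2650, -48235), -1)) = Mul(59770, Pow(-45585, -1)) = Mul(59770, Rational(-1, 45585)) = Rational(-11954, 9117)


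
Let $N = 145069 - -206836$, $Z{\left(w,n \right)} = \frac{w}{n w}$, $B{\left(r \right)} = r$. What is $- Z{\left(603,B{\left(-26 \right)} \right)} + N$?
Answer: $\frac{9149531}{26} \approx 3.5191 \cdot 10^{5}$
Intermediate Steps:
$Z{\left(w,n \right)} = \frac{1}{n}$ ($Z{\left(w,n \right)} = w \frac{1}{n w} = \frac{1}{n}$)
$N = 351905$ ($N = 145069 + 206836 = 351905$)
$- Z{\left(603,B{\left(-26 \right)} \right)} + N = - \frac{1}{-26} + 351905 = \left(-1\right) \left(- \frac{1}{26}\right) + 351905 = \frac{1}{26} + 351905 = \frac{9149531}{26}$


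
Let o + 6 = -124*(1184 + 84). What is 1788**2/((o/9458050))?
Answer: -15118428099600/78619 ≈ -1.9230e+8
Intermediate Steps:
o = -157238 (o = -6 - 124*(1184 + 84) = -6 - 124*1268 = -6 - 157232 = -157238)
1788**2/((o/9458050)) = 1788**2/((-157238/9458050)) = 3196944/((-157238*1/9458050)) = 3196944/(-78619/4729025) = 3196944*(-4729025/78619) = -15118428099600/78619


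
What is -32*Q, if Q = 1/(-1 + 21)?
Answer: -8/5 ≈ -1.6000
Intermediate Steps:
Q = 1/20 ≈ 0.050000
-32*Q = -32*1/20 = -8/5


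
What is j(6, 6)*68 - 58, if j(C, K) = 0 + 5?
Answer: 282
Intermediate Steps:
j(C, K) = 5
j(6, 6)*68 - 58 = 5*68 - 58 = 340 - 58 = 282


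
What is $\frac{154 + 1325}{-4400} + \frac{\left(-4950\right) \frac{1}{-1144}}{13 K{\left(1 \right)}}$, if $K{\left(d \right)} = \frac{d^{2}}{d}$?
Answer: $- \frac{2451}{743600} \approx -0.0032961$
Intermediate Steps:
$K{\left(d \right)} = d$
$\frac{154 + 1325}{-4400} + \frac{\left(-4950\right) \frac{1}{-1144}}{13 K{\left(1 \right)}} = \frac{154 + 1325}{-4400} + \frac{\left(-4950\right) \frac{1}{-1144}}{13 \cdot 1} = 1479 \left(- \frac{1}{4400}\right) + \frac{\left(-4950\right) \left(- \frac{1}{1144}\right)}{13} = - \frac{1479}{4400} + \frac{225}{52} \cdot \frac{1}{13} = - \frac{1479}{4400} + \frac{225}{676} = - \frac{2451}{743600}$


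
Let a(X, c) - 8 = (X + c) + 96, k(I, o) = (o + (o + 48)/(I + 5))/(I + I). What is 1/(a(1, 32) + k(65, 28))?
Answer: 2275/312184 ≈ 0.0072874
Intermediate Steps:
k(I, o) = (o + (48 + o)/(5 + I))/(2*I) (k(I, o) = (o + (48 + o)/(5 + I))/((2*I)) = (o + (48 + o)/(5 + I))*(1/(2*I)) = (o + (48 + o)/(5 + I))/(2*I))
a(X, c) = 104 + X + c (a(X, c) = 8 + ((X + c) + 96) = 8 + (96 + X + c) = 104 + X + c)
1/(a(1, 32) + k(65, 28)) = 1/((104 + 1 + 32) + (½)*(48 + 6*28 + 65*28)/(65*(5 + 65))) = 1/(137 + (½)*(1/65)*(48 + 168 + 1820)/70) = 1/(137 + (½)*(1/65)*(1/70)*2036) = 1/(137 + 509/2275) = 1/(312184/2275) = 2275/312184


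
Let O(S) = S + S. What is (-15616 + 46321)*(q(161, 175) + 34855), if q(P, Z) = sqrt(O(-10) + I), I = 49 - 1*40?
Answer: 1070222775 + 30705*I*sqrt(11) ≈ 1.0702e+9 + 1.0184e+5*I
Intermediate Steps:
O(S) = 2*S
I = 9 (I = 49 - 40 = 9)
q(P, Z) = I*sqrt(11) (q(P, Z) = sqrt(2*(-10) + 9) = sqrt(-20 + 9) = sqrt(-11) = I*sqrt(11))
(-15616 + 46321)*(q(161, 175) + 34855) = (-15616 + 46321)*(I*sqrt(11) + 34855) = 30705*(34855 + I*sqrt(11)) = 1070222775 + 30705*I*sqrt(11)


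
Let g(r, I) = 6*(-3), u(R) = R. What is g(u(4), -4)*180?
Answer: -3240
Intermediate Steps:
g(r, I) = -18
g(u(4), -4)*180 = -18*180 = -3240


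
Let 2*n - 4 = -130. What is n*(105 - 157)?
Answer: 3276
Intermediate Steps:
n = -63 (n = 2 + (½)*(-130) = 2 - 65 = -63)
n*(105 - 157) = -63*(105 - 157) = -63*(-52) = 3276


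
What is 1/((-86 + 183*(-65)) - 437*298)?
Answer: -1/142207 ≈ -7.0320e-6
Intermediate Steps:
1/((-86 + 183*(-65)) - 437*298) = 1/((-86 - 11895) - 130226) = 1/(-11981 - 130226) = 1/(-142207) = -1/142207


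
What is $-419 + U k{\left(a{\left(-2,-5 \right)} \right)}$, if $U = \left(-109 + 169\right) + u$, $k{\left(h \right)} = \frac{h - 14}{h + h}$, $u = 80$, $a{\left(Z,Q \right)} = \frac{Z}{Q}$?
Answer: $-2799$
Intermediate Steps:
$k{\left(h \right)} = \frac{-14 + h}{2 h}$
$U = 140$ ($U = \left(-109 + 169\right) + 80 = 60 + 80 = 140$)
$-419 + U k{\left(a{\left(-2,-5 \right)} \right)} = -419 + 140 \frac{-14 - \frac{2}{-5}}{2 \left(- \frac{2}{-5}\right)} = -419 + 140 \frac{-14 - - \frac{2}{5}}{2 \left(\left(-2\right) \left(- \frac{1}{5}\right)\right)} = -419 + 140 \frac{-14 + \frac{2}{5}}{2 \cdot \frac{2}{5}} = -419 + 140 \cdot \frac{1}{2} \cdot \frac{5}{2} \left(- \frac{68}{5}\right) = -419 + 140 \left(-17\right) = -419 - 2380 = -2799$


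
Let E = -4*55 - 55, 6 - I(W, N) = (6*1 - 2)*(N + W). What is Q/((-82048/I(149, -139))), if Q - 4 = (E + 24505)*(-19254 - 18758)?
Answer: -3914380713/10256 ≈ -3.8167e+5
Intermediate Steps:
I(W, N) = 6 - 4*N - 4*W (I(W, N) = 6 - (6*1 - 2)*(N + W) = 6 - (6 - 2)*(N + W) = 6 - 4*(N + W) = 6 - (4*N + 4*W) = 6 + (-4*N - 4*W) = 6 - 4*N - 4*W)
E = -275 (E = -220 - 55 = -275)
Q = -921030756 (Q = 4 + (-275 + 24505)*(-19254 - 18758) = 4 + 24230*(-38012) = 4 - 921030760 = -921030756)
Q/((-82048/I(149, -139))) = -921030756/((-82048/(6 - 4*(-139) - 4*149))) = -921030756/((-82048/(6 + 556 - 596))) = -921030756/((-82048/(-34))) = -921030756/((-82048*(-1/34))) = -921030756/41024/17 = -921030756*17/41024 = -3914380713/10256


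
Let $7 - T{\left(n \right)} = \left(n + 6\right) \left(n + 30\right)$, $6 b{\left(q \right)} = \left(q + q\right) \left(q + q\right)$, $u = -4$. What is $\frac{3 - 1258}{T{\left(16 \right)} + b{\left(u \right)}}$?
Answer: $\frac{3765}{2983} \approx 1.2622$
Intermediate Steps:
$b{\left(q \right)} = \frac{2 q^{2}}{3}$ ($b{\left(q \right)} = \frac{\left(q + q\right) \left(q + q\right)}{6} = \frac{2 q 2 q}{6} = \frac{4 q^{2}}{6} = \frac{2 q^{2}}{3}$)
$T{\left(n \right)} = 7 - \left(6 + n\right) \left(30 + n\right)$ ($T{\left(n \right)} = 7 - \left(n + 6\right) \left(n + 30\right) = 7 - \left(6 + n\right) \left(30 + n\right)$)
$\frac{3 - 1258}{T{\left(16 \right)} + b{\left(u \right)}} = \frac{3 - 1258}{\left(-173 - 16^{2} - 576\right) + \frac{2 \left(-4\right)^{2}}{3}} = - \frac{1255}{\left(-173 - 256 - 576\right) + \frac{2}{3} \cdot 16} = - \frac{1255}{\left(-173 - 256 - 576\right) + \frac{32}{3}} = - \frac{1255}{-1005 + \frac{32}{3}} = - \frac{1255}{- \frac{2983}{3}} = \left(-1255\right) \left(- \frac{3}{2983}\right) = \frac{3765}{2983}$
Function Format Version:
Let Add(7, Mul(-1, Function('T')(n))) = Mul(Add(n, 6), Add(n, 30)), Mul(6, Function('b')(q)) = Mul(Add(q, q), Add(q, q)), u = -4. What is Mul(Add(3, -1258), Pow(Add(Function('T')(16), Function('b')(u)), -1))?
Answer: Rational(3765, 2983) ≈ 1.2622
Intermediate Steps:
Function('b')(q) = Mul(Rational(2, 3), Pow(q, 2)) (Function('b')(q) = Mul(Rational(1, 6), Mul(Add(q, q), Add(q, q))) = Mul(Rational(1, 6), Mul(Mul(2, q), Mul(2, q))) = Mul(Rational(1, 6), Mul(4, Pow(q, 2))) = Mul(Rational(2, 3), Pow(q, 2)))
Function('T')(n) = Add(7, Mul(-1, Add(6, n), Add(30, n))) (Function('T')(n) = Add(7, Mul(-1, Mul(Add(n, 6), Add(n, 30)))) = Add(7, Mul(-1, Mul(Add(6, n), Add(30, n)))) = Add(7, Mul(-1, Add(6, n), Add(30, n))))
Mul(Add(3, -1258), Pow(Add(Function('T')(16), Function('b')(u)), -1)) = Mul(Add(3, -1258), Pow(Add(Add(-173, Mul(-1, Pow(16, 2)), Mul(-36, 16)), Mul(Rational(2, 3), Pow(-4, 2))), -1)) = Mul(-1255, Pow(Add(Add(-173, Mul(-1, 256), -576), Mul(Rational(2, 3), 16)), -1)) = Mul(-1255, Pow(Add(Add(-173, -256, -576), Rational(32, 3)), -1)) = Mul(-1255, Pow(Add(-1005, Rational(32, 3)), -1)) = Mul(-1255, Pow(Rational(-2983, 3), -1)) = Mul(-1255, Rational(-3, 2983)) = Rational(3765, 2983)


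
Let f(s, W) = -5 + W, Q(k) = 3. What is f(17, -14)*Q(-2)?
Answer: -57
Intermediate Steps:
f(17, -14)*Q(-2) = (-5 - 14)*3 = -19*3 = -57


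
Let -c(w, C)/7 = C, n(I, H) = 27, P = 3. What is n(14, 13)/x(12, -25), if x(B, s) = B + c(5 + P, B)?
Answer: -3/8 ≈ -0.37500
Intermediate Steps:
c(w, C) = -7*C
x(B, s) = -6*B (x(B, s) = B - 7*B = -6*B)
n(14, 13)/x(12, -25) = 27/((-6*12)) = 27/(-72) = 27*(-1/72) = -3/8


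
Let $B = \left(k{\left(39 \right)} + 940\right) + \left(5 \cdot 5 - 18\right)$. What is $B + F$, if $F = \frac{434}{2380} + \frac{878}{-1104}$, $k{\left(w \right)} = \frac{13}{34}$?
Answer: $\frac{44422421}{46920} \approx 946.77$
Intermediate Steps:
$k{\left(w \right)} = \frac{13}{34}$ ($k{\left(w \right)} = 13 \cdot \frac{1}{34} = \frac{13}{34}$)
$B = \frac{32211}{34}$ ($B = \left(\frac{13}{34} + 940\right) + \left(5 \cdot 5 - 18\right) = \frac{31973}{34} + \left(25 - 18\right) = \frac{31973}{34} + 7 = \frac{32211}{34} \approx 947.38$)
$F = - \frac{28759}{46920}$ ($F = 434 \cdot \frac{1}{2380} + 878 \left(- \frac{1}{1104}\right) = \frac{31}{170} - \frac{439}{552} = - \frac{28759}{46920} \approx -0.61294$)
$B + F = \frac{32211}{34} - \frac{28759}{46920} = \frac{44422421}{46920}$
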